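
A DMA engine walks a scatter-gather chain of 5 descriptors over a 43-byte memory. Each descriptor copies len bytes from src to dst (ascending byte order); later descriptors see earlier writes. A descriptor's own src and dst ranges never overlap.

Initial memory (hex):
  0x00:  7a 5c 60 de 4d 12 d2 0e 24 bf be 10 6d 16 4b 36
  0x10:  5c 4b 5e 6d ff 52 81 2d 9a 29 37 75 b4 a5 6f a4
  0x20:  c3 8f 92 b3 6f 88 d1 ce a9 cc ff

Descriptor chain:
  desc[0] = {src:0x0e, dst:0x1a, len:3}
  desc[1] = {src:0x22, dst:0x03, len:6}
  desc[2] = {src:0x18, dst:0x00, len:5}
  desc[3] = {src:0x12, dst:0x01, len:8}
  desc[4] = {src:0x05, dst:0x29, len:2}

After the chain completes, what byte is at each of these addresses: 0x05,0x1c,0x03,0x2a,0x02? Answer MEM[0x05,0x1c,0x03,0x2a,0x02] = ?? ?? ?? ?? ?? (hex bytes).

MEM[0x05,0x1c,0x03,0x2a,0x02] = 81 5c ff 2d 6d

  after D0: wrote 3B at 0x1a = 4b365c
  after D1: wrote 6B at 0x03 = 92b36f88d1ce
  after D2: wrote 5B at 0x00 = 9a294b365c
  after D3: wrote 8B at 0x01 = 5e6dff52812d9a29
  after D4: wrote 2B at 0x29 = 812d
query mem[0x05]=0x81, mem[0x1c]=0x5c, mem[0x03]=0xff, mem[0x2a]=0x2d, mem[0x02]=0x6d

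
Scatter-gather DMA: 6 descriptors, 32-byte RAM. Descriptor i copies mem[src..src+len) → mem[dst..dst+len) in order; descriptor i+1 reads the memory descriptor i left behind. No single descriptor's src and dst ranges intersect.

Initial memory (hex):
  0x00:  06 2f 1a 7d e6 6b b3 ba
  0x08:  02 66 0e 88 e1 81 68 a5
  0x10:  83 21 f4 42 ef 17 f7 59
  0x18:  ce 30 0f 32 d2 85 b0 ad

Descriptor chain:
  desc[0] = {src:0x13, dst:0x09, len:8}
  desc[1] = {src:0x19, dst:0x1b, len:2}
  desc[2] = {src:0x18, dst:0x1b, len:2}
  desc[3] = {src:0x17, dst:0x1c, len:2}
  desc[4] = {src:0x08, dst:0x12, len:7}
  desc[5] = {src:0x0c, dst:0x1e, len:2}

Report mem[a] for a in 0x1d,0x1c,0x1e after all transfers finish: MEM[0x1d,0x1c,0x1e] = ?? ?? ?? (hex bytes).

  after D0: wrote 8B at 0x09 = 42ef17f759ce300f
  after D1: wrote 2B at 0x1b = 300f
  after D2: wrote 2B at 0x1b = ce30
  after D3: wrote 2B at 0x1c = 59ce
  after D4: wrote 7B at 0x12 = 0242ef17f759ce
  after D5: wrote 2B at 0x1e = f759
query mem[0x1d]=0xce, mem[0x1c]=0x59, mem[0x1e]=0xf7

MEM[0x1d,0x1c,0x1e] = ce 59 f7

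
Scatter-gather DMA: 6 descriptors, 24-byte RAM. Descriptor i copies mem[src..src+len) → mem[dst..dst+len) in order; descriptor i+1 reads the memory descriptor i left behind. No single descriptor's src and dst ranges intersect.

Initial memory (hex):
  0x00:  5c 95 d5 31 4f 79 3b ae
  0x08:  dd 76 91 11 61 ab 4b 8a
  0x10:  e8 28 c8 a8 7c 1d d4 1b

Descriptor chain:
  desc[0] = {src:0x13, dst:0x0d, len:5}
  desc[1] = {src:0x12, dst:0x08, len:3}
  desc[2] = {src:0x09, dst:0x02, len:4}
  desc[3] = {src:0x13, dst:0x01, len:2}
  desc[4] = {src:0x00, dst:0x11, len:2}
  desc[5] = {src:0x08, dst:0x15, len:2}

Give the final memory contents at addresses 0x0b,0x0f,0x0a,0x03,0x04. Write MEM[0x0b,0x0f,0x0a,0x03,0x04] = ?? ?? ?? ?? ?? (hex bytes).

MEM[0x0b,0x0f,0x0a,0x03,0x04] = 11 1d 7c 7c 11

[0] 0x13->0x0d len=5 : a8 7c 1d d4 1b
[1] 0x12->0x08 len=3 : c8 a8 7c
[2] 0x09->0x02 len=4 : a8 7c 11 61
[3] 0x13->0x01 len=2 : a8 7c
[4] 0x00->0x11 len=2 : 5c a8
[5] 0x08->0x15 len=2 : c8 a8
query mem[0x0b]=0x11, mem[0x0f]=0x1d, mem[0x0a]=0x7c, mem[0x03]=0x7c, mem[0x04]=0x11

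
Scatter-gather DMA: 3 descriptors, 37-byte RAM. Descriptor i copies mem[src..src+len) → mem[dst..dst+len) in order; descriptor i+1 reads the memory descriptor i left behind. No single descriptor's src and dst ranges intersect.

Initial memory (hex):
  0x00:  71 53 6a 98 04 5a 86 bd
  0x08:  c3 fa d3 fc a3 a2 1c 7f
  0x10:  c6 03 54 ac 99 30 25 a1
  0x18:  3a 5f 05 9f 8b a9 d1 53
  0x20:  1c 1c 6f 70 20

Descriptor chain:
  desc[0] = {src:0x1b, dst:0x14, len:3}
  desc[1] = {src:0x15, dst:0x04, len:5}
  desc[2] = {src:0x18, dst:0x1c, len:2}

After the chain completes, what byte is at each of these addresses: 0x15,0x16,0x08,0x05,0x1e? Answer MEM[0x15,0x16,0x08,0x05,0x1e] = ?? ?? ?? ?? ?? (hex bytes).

MEM[0x15,0x16,0x08,0x05,0x1e] = 8b a9 5f a9 d1

  after D0: wrote 3B at 0x14 = 9f8ba9
  after D1: wrote 5B at 0x04 = 8ba9a13a5f
  after D2: wrote 2B at 0x1c = 3a5f
query mem[0x15]=0x8b, mem[0x16]=0xa9, mem[0x08]=0x5f, mem[0x05]=0xa9, mem[0x1e]=0xd1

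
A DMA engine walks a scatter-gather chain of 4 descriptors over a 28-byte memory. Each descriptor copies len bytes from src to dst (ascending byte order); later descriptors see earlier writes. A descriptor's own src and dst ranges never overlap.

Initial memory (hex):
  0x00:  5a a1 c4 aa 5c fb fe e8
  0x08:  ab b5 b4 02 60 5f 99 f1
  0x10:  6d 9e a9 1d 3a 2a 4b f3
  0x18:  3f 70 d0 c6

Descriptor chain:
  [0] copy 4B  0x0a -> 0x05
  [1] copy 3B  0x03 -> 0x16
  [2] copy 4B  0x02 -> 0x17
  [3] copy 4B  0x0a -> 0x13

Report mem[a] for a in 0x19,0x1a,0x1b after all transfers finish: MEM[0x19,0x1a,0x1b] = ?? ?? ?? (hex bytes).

[0] 0x0a->0x05 len=4 : b4 02 60 5f
[1] 0x03->0x16 len=3 : aa 5c b4
[2] 0x02->0x17 len=4 : c4 aa 5c b4
[3] 0x0a->0x13 len=4 : b4 02 60 5f
query mem[0x19]=0x5c, mem[0x1a]=0xb4, mem[0x1b]=0xc6

MEM[0x19,0x1a,0x1b] = 5c b4 c6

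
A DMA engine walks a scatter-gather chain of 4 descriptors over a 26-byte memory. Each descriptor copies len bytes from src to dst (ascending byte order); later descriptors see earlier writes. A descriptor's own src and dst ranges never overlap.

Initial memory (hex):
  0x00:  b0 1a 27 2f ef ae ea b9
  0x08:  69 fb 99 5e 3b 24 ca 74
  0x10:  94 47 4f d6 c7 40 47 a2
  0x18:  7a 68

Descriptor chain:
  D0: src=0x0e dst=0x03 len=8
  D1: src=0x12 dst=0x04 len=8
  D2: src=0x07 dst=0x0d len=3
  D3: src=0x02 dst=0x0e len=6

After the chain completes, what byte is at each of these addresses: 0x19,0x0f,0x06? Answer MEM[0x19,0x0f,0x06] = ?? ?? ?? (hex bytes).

MEM[0x19,0x0f,0x06] = 68 ca c7

D0: mem[0x03..0x0a] <- [ca 74 94 47 4f d6 c7 40]
D1: mem[0x04..0x0b] <- [4f d6 c7 40 47 a2 7a 68]
D2: mem[0x0d..0x0f] <- [40 47 a2]
D3: mem[0x0e..0x13] <- [27 ca 4f d6 c7 40]
query mem[0x19]=0x68, mem[0x0f]=0xca, mem[0x06]=0xc7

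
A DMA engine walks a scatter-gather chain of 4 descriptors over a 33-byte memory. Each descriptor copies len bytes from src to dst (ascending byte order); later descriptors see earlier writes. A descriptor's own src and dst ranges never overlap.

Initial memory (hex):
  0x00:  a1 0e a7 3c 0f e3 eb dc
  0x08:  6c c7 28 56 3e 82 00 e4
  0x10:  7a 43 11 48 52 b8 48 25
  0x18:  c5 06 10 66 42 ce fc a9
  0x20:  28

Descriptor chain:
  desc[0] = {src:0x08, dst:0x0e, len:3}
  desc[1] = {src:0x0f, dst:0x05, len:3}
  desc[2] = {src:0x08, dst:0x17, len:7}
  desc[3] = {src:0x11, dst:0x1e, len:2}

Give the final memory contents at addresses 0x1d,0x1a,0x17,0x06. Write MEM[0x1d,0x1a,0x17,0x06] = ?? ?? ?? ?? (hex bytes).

D0: mem[0x0e..0x10] <- [6c c7 28]
D1: mem[0x05..0x07] <- [c7 28 43]
D2: mem[0x17..0x1d] <- [6c c7 28 56 3e 82 6c]
D3: mem[0x1e..0x1f] <- [43 11]
query mem[0x1d]=0x6c, mem[0x1a]=0x56, mem[0x17]=0x6c, mem[0x06]=0x28

MEM[0x1d,0x1a,0x17,0x06] = 6c 56 6c 28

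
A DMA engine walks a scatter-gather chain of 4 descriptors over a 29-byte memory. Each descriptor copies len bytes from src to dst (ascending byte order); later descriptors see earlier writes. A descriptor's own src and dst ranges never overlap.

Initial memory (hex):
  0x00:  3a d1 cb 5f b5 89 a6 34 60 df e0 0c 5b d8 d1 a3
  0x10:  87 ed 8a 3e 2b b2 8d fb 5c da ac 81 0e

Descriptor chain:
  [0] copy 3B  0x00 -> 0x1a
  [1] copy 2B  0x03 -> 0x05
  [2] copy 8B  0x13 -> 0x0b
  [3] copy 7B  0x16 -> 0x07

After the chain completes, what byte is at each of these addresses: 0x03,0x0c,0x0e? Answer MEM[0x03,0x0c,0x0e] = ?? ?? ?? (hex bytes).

MEM[0x03,0x0c,0x0e] = 5f d1 8d

D0: mem[0x1a..0x1c] <- [3a d1 cb]
D1: mem[0x05..0x06] <- [5f b5]
D2: mem[0x0b..0x12] <- [3e 2b b2 8d fb 5c da 3a]
D3: mem[0x07..0x0d] <- [8d fb 5c da 3a d1 cb]
query mem[0x03]=0x5f, mem[0x0c]=0xd1, mem[0x0e]=0x8d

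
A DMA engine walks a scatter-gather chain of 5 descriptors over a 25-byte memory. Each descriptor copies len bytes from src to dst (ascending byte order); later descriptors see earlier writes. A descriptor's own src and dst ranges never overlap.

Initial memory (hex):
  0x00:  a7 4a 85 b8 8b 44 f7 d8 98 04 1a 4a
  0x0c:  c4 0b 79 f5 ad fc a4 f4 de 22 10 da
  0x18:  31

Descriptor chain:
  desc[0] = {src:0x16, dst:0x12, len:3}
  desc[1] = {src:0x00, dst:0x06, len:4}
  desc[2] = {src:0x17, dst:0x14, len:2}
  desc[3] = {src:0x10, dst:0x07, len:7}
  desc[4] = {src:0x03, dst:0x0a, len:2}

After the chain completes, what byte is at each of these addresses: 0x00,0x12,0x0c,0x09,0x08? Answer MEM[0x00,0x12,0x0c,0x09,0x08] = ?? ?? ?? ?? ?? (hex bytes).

MEM[0x00,0x12,0x0c,0x09,0x08] = a7 10 31 10 fc

  after D0: wrote 3B at 0x12 = 10da31
  after D1: wrote 4B at 0x06 = a74a85b8
  after D2: wrote 2B at 0x14 = da31
  after D3: wrote 7B at 0x07 = adfc10dada3110
  after D4: wrote 2B at 0x0a = b88b
query mem[0x00]=0xa7, mem[0x12]=0x10, mem[0x0c]=0x31, mem[0x09]=0x10, mem[0x08]=0xfc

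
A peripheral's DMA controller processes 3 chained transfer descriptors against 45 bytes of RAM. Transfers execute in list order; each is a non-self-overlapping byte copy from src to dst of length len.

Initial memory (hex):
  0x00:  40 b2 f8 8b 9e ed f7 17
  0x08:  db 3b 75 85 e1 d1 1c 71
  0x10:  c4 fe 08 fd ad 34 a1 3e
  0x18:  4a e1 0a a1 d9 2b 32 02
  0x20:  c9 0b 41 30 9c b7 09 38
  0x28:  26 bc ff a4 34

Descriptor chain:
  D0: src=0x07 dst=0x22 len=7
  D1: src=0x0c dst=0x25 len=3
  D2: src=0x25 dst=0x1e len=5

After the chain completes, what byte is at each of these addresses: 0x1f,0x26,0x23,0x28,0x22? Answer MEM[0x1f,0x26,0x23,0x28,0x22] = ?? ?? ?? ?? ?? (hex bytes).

MEM[0x1f,0x26,0x23,0x28,0x22] = d1 d1 db d1 bc

D0: mem[0x22..0x28] <- [17 db 3b 75 85 e1 d1]
D1: mem[0x25..0x27] <- [e1 d1 1c]
D2: mem[0x1e..0x22] <- [e1 d1 1c d1 bc]
query mem[0x1f]=0xd1, mem[0x26]=0xd1, mem[0x23]=0xdb, mem[0x28]=0xd1, mem[0x22]=0xbc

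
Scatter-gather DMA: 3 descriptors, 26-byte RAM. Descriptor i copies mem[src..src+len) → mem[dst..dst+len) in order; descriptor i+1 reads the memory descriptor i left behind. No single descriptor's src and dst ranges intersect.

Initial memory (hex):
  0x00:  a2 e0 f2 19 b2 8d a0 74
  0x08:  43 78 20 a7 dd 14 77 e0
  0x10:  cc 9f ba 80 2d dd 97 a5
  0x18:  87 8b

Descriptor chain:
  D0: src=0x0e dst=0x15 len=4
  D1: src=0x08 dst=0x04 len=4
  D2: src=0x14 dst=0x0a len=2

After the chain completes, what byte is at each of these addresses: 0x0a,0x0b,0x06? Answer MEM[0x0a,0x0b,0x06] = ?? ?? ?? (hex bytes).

MEM[0x0a,0x0b,0x06] = 2d 77 20

D0: mem[0x15..0x18] <- [77 e0 cc 9f]
D1: mem[0x04..0x07] <- [43 78 20 a7]
D2: mem[0x0a..0x0b] <- [2d 77]
query mem[0x0a]=0x2d, mem[0x0b]=0x77, mem[0x06]=0x20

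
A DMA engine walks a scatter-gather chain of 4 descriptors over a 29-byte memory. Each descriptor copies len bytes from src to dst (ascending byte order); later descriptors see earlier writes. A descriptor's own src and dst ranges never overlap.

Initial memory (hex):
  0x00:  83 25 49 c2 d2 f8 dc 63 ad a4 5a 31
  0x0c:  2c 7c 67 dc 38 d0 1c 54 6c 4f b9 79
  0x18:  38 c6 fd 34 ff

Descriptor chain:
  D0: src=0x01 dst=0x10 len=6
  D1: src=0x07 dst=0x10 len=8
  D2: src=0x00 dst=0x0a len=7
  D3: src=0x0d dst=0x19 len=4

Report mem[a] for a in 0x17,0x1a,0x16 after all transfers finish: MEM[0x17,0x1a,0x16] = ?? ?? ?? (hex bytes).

MEM[0x17,0x1a,0x16] = 67 d2 7c

#0 dst[0x10+6] := {0x25,0x49,0xc2,0xd2,0xf8,0xdc}
#1 dst[0x10+8] := {0x63,0xad,0xa4,0x5a,0x31,0x2c,0x7c,0x67}
#2 dst[0x0a+7] := {0x83,0x25,0x49,0xc2,0xd2,0xf8,0xdc}
#3 dst[0x19+4] := {0xc2,0xd2,0xf8,0xdc}
query mem[0x17]=0x67, mem[0x1a]=0xd2, mem[0x16]=0x7c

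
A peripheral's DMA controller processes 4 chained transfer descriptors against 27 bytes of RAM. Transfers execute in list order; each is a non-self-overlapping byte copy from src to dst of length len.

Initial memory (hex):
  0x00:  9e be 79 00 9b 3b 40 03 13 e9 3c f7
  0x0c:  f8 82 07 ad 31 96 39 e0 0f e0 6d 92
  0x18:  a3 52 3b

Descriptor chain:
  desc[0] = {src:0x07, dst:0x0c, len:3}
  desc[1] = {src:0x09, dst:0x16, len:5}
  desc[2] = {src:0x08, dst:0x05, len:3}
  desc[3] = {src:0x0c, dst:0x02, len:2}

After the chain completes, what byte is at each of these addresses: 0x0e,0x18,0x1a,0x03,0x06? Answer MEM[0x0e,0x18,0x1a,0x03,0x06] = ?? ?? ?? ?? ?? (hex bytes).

MEM[0x0e,0x18,0x1a,0x03,0x06] = e9 f7 13 13 e9

[0] 0x07->0x0c len=3 : 03 13 e9
[1] 0x09->0x16 len=5 : e9 3c f7 03 13
[2] 0x08->0x05 len=3 : 13 e9 3c
[3] 0x0c->0x02 len=2 : 03 13
query mem[0x0e]=0xe9, mem[0x18]=0xf7, mem[0x1a]=0x13, mem[0x03]=0x13, mem[0x06]=0xe9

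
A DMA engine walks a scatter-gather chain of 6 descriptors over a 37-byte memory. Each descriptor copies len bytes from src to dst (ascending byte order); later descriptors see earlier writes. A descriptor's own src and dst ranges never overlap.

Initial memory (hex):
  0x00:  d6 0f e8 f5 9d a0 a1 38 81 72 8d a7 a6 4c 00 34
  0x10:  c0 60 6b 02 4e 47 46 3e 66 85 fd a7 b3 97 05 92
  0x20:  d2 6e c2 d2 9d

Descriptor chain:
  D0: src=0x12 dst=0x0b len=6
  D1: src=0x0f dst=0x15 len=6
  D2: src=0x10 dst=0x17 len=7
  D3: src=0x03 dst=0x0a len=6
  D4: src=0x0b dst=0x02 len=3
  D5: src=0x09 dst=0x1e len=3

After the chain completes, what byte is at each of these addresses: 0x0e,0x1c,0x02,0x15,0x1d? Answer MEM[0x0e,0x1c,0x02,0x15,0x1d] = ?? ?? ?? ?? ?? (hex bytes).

  after D0: wrote 6B at 0x0b = 6b024e47463e
  after D1: wrote 6B at 0x15 = 463e606b024e
  after D2: wrote 7B at 0x17 = 3e606b024e463e
  after D3: wrote 6B at 0x0a = f59da0a13881
  after D4: wrote 3B at 0x02 = 9da0a1
  after D5: wrote 3B at 0x1e = 72f59d
query mem[0x0e]=0x38, mem[0x1c]=0x46, mem[0x02]=0x9d, mem[0x15]=0x46, mem[0x1d]=0x3e

MEM[0x0e,0x1c,0x02,0x15,0x1d] = 38 46 9d 46 3e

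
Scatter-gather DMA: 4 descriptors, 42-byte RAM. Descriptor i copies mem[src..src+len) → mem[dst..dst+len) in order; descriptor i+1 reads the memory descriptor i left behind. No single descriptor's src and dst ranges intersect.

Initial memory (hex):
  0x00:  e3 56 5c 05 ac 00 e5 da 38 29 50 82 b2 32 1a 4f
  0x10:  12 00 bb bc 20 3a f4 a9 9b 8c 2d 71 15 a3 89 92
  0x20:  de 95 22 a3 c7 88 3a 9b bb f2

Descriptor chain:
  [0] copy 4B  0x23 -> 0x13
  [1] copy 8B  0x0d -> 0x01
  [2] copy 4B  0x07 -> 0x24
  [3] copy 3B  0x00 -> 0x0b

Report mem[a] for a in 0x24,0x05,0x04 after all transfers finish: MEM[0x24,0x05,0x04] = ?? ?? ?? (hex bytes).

MEM[0x24,0x05,0x04] = a3 00 12

#0 dst[0x13+4] := {0xa3,0xc7,0x88,0x3a}
#1 dst[0x01+8] := {0x32,0x1a,0x4f,0x12,0x00,0xbb,0xa3,0xc7}
#2 dst[0x24+4] := {0xa3,0xc7,0x29,0x50}
#3 dst[0x0b+3] := {0xe3,0x32,0x1a}
query mem[0x24]=0xa3, mem[0x05]=0x00, mem[0x04]=0x12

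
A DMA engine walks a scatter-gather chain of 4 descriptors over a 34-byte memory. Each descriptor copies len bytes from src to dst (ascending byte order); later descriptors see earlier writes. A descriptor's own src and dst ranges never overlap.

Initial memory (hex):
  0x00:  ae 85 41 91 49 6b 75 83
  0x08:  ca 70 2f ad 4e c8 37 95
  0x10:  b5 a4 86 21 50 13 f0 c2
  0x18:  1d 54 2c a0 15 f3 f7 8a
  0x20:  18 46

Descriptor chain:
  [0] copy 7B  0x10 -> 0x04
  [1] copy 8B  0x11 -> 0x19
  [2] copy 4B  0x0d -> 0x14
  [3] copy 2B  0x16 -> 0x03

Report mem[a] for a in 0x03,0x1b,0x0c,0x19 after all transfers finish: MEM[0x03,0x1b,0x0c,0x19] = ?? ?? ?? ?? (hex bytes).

MEM[0x03,0x1b,0x0c,0x19] = 95 21 4e a4

D0: mem[0x04..0x0a] <- [b5 a4 86 21 50 13 f0]
D1: mem[0x19..0x20] <- [a4 86 21 50 13 f0 c2 1d]
D2: mem[0x14..0x17] <- [c8 37 95 b5]
D3: mem[0x03..0x04] <- [95 b5]
query mem[0x03]=0x95, mem[0x1b]=0x21, mem[0x0c]=0x4e, mem[0x19]=0xa4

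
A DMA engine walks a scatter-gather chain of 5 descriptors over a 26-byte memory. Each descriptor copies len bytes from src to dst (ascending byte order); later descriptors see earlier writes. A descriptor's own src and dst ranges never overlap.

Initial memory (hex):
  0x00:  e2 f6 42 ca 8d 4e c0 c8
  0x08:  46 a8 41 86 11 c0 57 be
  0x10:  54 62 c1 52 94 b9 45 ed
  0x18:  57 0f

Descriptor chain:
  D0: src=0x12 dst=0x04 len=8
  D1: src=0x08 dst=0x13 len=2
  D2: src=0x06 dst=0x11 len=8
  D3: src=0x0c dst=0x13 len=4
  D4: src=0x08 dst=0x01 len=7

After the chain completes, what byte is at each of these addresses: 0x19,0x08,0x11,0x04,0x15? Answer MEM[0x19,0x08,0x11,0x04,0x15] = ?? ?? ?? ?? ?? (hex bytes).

#0 dst[0x04+8] := {0xc1,0x52,0x94,0xb9,0x45,0xed,0x57,0x0f}
#1 dst[0x13+2] := {0x45,0xed}
#2 dst[0x11+8] := {0x94,0xb9,0x45,0xed,0x57,0x0f,0x11,0xc0}
#3 dst[0x13+4] := {0x11,0xc0,0x57,0xbe}
#4 dst[0x01+7] := {0x45,0xed,0x57,0x0f,0x11,0xc0,0x57}
query mem[0x19]=0x0f, mem[0x08]=0x45, mem[0x11]=0x94, mem[0x04]=0x0f, mem[0x15]=0x57

MEM[0x19,0x08,0x11,0x04,0x15] = 0f 45 94 0f 57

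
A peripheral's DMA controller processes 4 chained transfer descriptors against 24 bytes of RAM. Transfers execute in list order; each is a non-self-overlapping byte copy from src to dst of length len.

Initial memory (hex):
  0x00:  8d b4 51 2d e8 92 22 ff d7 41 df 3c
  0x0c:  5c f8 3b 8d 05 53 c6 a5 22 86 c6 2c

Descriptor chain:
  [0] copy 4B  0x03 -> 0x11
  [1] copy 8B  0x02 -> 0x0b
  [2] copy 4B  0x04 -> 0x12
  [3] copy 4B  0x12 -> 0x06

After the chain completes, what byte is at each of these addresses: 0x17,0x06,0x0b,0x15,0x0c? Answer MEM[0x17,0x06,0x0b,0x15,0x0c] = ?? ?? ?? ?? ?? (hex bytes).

  after D0: wrote 4B at 0x11 = 2de89222
  after D1: wrote 8B at 0x0b = 512de89222ffd741
  after D2: wrote 4B at 0x12 = e89222ff
  after D3: wrote 4B at 0x06 = e89222ff
query mem[0x17]=0x2c, mem[0x06]=0xe8, mem[0x0b]=0x51, mem[0x15]=0xff, mem[0x0c]=0x2d

MEM[0x17,0x06,0x0b,0x15,0x0c] = 2c e8 51 ff 2d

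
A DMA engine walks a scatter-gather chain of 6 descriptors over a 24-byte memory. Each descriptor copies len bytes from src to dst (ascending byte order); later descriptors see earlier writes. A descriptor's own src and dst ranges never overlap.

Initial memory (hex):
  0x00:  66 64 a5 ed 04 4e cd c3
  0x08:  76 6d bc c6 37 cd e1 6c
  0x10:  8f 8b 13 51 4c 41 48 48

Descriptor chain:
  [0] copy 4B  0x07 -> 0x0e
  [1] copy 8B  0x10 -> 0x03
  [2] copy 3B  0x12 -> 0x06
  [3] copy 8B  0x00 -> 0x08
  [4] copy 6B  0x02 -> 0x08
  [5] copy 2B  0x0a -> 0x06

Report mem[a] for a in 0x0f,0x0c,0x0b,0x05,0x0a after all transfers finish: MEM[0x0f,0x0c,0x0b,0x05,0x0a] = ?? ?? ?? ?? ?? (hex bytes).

MEM[0x0f,0x0c,0x0b,0x05,0x0a] = 51 13 13 13 bc

[0] 0x07->0x0e len=4 : c3 76 6d bc
[1] 0x10->0x03 len=8 : 6d bc 13 51 4c 41 48 48
[2] 0x12->0x06 len=3 : 13 51 4c
[3] 0x00->0x08 len=8 : 66 64 a5 6d bc 13 13 51
[4] 0x02->0x08 len=6 : a5 6d bc 13 13 51
[5] 0x0a->0x06 len=2 : bc 13
query mem[0x0f]=0x51, mem[0x0c]=0x13, mem[0x0b]=0x13, mem[0x05]=0x13, mem[0x0a]=0xbc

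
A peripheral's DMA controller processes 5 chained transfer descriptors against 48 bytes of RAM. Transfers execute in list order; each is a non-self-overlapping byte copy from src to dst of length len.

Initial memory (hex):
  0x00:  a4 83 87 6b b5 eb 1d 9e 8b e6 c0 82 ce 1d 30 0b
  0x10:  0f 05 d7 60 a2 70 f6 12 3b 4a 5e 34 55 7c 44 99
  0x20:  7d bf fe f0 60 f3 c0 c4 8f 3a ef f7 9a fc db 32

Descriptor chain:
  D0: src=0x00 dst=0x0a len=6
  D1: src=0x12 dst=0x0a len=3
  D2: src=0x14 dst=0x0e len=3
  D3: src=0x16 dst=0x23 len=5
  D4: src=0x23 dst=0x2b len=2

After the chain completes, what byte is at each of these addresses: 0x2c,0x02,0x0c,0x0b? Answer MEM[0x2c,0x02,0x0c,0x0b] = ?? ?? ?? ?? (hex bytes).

D0: mem[0x0a..0x0f] <- [a4 83 87 6b b5 eb]
D1: mem[0x0a..0x0c] <- [d7 60 a2]
D2: mem[0x0e..0x10] <- [a2 70 f6]
D3: mem[0x23..0x27] <- [f6 12 3b 4a 5e]
D4: mem[0x2b..0x2c] <- [f6 12]
query mem[0x2c]=0x12, mem[0x02]=0x87, mem[0x0c]=0xa2, mem[0x0b]=0x60

MEM[0x2c,0x02,0x0c,0x0b] = 12 87 a2 60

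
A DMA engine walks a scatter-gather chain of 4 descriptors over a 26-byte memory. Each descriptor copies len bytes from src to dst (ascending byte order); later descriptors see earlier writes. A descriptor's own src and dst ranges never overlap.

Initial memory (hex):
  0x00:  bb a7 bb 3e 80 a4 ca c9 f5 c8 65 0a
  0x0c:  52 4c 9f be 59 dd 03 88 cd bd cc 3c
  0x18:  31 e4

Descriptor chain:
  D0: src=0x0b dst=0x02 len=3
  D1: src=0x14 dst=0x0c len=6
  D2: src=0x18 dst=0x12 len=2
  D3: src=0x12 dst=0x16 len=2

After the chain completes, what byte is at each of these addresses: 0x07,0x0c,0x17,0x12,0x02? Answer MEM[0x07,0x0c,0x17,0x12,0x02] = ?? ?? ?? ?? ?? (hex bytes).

MEM[0x07,0x0c,0x17,0x12,0x02] = c9 cd e4 31 0a

  after D0: wrote 3B at 0x02 = 0a524c
  after D1: wrote 6B at 0x0c = cdbdcc3c31e4
  after D2: wrote 2B at 0x12 = 31e4
  after D3: wrote 2B at 0x16 = 31e4
query mem[0x07]=0xc9, mem[0x0c]=0xcd, mem[0x17]=0xe4, mem[0x12]=0x31, mem[0x02]=0x0a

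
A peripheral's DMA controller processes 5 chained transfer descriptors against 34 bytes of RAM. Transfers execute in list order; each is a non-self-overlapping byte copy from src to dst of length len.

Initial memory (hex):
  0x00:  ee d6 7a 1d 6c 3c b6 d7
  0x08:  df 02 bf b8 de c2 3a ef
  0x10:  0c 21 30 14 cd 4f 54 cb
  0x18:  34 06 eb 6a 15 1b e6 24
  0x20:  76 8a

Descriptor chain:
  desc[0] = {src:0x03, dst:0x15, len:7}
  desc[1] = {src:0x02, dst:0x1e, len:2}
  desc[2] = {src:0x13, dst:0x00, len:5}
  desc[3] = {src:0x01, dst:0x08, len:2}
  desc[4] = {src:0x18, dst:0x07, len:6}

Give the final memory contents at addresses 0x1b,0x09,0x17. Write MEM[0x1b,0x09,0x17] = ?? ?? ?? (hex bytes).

  after D0: wrote 7B at 0x15 = 1d6c3cb6d7df02
  after D1: wrote 2B at 0x1e = 7a1d
  after D2: wrote 5B at 0x00 = 14cd1d6c3c
  after D3: wrote 2B at 0x08 = cd1d
  after D4: wrote 6B at 0x07 = b6d7df02151b
query mem[0x1b]=0x02, mem[0x09]=0xdf, mem[0x17]=0x3c

MEM[0x1b,0x09,0x17] = 02 df 3c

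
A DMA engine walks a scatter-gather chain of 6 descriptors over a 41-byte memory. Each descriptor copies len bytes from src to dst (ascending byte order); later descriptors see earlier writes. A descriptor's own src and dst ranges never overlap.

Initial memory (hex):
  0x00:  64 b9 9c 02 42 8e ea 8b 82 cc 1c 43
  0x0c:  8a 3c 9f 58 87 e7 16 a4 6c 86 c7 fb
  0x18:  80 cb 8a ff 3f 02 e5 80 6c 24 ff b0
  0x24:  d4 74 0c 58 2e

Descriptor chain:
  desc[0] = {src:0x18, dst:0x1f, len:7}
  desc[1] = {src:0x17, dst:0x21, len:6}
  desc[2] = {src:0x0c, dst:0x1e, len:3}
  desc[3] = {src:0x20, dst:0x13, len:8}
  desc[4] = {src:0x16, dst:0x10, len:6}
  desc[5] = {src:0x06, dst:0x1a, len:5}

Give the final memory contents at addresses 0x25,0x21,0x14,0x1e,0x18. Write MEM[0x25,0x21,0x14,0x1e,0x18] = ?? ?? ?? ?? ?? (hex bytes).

MEM[0x25,0x21,0x14,0x1e,0x18] = ff fb 58 1c ff

  after D0: wrote 7B at 0x1f = 80cb8aff3f02e5
  after D1: wrote 6B at 0x21 = fb80cb8aff3f
  after D2: wrote 3B at 0x1e = 8a3c9f
  after D3: wrote 8B at 0x13 = 9ffb80cb8aff3f58
  after D4: wrote 6B at 0x10 = cb8aff3f58ff
  after D5: wrote 5B at 0x1a = ea8b82cc1c
query mem[0x25]=0xff, mem[0x21]=0xfb, mem[0x14]=0x58, mem[0x1e]=0x1c, mem[0x18]=0xff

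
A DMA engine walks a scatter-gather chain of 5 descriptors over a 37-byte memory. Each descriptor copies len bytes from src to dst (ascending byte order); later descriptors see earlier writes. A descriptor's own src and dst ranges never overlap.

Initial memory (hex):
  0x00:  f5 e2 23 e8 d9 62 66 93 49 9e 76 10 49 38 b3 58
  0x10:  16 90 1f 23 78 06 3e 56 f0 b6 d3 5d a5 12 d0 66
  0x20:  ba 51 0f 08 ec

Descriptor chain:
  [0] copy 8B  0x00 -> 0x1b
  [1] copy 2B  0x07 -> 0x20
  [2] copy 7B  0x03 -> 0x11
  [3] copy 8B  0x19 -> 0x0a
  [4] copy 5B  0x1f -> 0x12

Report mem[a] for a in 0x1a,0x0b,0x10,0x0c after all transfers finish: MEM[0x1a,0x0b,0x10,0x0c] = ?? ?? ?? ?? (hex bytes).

[0] 0x00->0x1b len=8 : f5 e2 23 e8 d9 62 66 93
[1] 0x07->0x20 len=2 : 93 49
[2] 0x03->0x11 len=7 : e8 d9 62 66 93 49 9e
[3] 0x19->0x0a len=8 : b6 d3 f5 e2 23 e8 d9 93
[4] 0x1f->0x12 len=5 : d9 93 49 93 08
query mem[0x1a]=0xd3, mem[0x0b]=0xd3, mem[0x10]=0xd9, mem[0x0c]=0xf5

MEM[0x1a,0x0b,0x10,0x0c] = d3 d3 d9 f5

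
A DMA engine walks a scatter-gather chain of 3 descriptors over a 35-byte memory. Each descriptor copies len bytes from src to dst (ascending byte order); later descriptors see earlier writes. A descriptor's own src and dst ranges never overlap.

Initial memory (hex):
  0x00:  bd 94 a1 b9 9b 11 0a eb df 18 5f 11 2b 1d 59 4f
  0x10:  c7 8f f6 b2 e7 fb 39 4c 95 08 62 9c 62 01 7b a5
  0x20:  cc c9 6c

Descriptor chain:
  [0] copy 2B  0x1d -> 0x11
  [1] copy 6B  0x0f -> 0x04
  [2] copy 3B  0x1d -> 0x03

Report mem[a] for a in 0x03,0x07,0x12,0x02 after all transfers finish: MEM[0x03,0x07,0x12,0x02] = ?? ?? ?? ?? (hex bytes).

MEM[0x03,0x07,0x12,0x02] = 01 7b 7b a1

#0 dst[0x11+2] := {0x01,0x7b}
#1 dst[0x04+6] := {0x4f,0xc7,0x01,0x7b,0xb2,0xe7}
#2 dst[0x03+3] := {0x01,0x7b,0xa5}
query mem[0x03]=0x01, mem[0x07]=0x7b, mem[0x12]=0x7b, mem[0x02]=0xa1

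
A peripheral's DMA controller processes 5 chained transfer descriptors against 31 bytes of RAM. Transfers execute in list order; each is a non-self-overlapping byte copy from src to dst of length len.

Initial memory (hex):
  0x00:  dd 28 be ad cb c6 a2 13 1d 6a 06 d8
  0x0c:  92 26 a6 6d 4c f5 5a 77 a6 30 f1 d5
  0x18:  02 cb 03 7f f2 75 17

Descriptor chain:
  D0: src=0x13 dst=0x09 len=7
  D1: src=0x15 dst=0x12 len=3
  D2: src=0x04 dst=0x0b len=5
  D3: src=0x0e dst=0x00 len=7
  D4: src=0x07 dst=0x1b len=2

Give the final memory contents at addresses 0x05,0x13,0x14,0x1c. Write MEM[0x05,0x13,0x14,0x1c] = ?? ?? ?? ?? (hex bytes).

[0] 0x13->0x09 len=7 : 77 a6 30 f1 d5 02 cb
[1] 0x15->0x12 len=3 : 30 f1 d5
[2] 0x04->0x0b len=5 : cb c6 a2 13 1d
[3] 0x0e->0x00 len=7 : 13 1d 4c f5 30 f1 d5
[4] 0x07->0x1b len=2 : 13 1d
query mem[0x05]=0xf1, mem[0x13]=0xf1, mem[0x14]=0xd5, mem[0x1c]=0x1d

MEM[0x05,0x13,0x14,0x1c] = f1 f1 d5 1d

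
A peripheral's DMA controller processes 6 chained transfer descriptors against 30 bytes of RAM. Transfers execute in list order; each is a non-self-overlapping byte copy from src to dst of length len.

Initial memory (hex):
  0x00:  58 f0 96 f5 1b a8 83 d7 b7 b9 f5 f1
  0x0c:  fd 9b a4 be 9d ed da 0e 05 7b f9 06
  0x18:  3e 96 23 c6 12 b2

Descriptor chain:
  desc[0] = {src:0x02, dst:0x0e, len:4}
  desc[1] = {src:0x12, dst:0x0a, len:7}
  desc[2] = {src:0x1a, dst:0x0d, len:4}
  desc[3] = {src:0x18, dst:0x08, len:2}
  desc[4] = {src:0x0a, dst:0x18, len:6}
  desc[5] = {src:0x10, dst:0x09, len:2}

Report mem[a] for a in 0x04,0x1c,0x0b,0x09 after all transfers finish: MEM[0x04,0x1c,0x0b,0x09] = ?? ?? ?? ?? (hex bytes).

D0: mem[0x0e..0x11] <- [96 f5 1b a8]
D1: mem[0x0a..0x10] <- [da 0e 05 7b f9 06 3e]
D2: mem[0x0d..0x10] <- [23 c6 12 b2]
D3: mem[0x08..0x09] <- [3e 96]
D4: mem[0x18..0x1d] <- [da 0e 05 23 c6 12]
D5: mem[0x09..0x0a] <- [b2 a8]
query mem[0x04]=0x1b, mem[0x1c]=0xc6, mem[0x0b]=0x0e, mem[0x09]=0xb2

MEM[0x04,0x1c,0x0b,0x09] = 1b c6 0e b2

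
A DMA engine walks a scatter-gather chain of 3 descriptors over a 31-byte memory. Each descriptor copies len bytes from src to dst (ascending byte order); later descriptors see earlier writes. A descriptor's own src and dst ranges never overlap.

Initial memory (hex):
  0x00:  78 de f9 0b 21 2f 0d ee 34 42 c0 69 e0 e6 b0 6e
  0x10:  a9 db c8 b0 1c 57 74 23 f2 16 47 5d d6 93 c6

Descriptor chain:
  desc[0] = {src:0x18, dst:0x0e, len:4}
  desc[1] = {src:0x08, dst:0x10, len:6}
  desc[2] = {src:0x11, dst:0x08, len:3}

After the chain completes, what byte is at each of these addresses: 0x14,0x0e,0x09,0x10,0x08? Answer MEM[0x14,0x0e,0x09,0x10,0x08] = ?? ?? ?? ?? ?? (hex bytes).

MEM[0x14,0x0e,0x09,0x10,0x08] = e0 f2 c0 34 42

#0 dst[0x0e+4] := {0xf2,0x16,0x47,0x5d}
#1 dst[0x10+6] := {0x34,0x42,0xc0,0x69,0xe0,0xe6}
#2 dst[0x08+3] := {0x42,0xc0,0x69}
query mem[0x14]=0xe0, mem[0x0e]=0xf2, mem[0x09]=0xc0, mem[0x10]=0x34, mem[0x08]=0x42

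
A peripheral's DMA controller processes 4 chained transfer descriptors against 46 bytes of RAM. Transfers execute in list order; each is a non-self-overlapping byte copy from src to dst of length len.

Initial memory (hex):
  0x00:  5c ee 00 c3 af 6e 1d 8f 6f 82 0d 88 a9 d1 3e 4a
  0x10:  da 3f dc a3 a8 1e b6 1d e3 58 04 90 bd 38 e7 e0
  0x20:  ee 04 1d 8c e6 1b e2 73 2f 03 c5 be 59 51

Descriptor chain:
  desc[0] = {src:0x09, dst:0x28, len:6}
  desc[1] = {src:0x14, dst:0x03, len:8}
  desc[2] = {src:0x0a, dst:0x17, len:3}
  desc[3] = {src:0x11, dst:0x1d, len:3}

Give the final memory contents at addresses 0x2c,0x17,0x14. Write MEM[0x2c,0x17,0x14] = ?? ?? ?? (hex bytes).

  after D0: wrote 6B at 0x28 = 820d88a9d13e
  after D1: wrote 8B at 0x03 = a81eb61de3580490
  after D2: wrote 3B at 0x17 = 9088a9
  after D3: wrote 3B at 0x1d = 3fdca3
query mem[0x2c]=0xd1, mem[0x17]=0x90, mem[0x14]=0xa8

MEM[0x2c,0x17,0x14] = d1 90 a8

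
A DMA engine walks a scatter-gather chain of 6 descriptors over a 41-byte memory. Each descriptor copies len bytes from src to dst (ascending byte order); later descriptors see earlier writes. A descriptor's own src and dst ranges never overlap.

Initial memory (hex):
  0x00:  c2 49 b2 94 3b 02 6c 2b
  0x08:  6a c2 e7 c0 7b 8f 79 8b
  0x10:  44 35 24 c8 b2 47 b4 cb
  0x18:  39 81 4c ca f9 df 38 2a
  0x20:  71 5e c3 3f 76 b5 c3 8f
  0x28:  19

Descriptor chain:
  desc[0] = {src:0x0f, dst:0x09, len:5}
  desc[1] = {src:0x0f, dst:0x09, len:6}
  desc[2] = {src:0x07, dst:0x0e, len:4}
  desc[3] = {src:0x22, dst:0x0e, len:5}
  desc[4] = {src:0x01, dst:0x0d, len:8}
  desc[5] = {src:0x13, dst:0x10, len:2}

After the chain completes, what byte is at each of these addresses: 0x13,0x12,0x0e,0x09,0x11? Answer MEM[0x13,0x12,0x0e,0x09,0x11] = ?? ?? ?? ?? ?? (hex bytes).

  after D0: wrote 5B at 0x09 = 8b443524c8
  after D1: wrote 6B at 0x09 = 8b443524c8b2
  after D2: wrote 4B at 0x0e = 2b6a8b44
  after D3: wrote 5B at 0x0e = c33f76b5c3
  after D4: wrote 8B at 0x0d = 49b2943b026c2b6a
  after D5: wrote 2B at 0x10 = 2b6a
query mem[0x13]=0x2b, mem[0x12]=0x6c, mem[0x0e]=0xb2, mem[0x09]=0x8b, mem[0x11]=0x6a

MEM[0x13,0x12,0x0e,0x09,0x11] = 2b 6c b2 8b 6a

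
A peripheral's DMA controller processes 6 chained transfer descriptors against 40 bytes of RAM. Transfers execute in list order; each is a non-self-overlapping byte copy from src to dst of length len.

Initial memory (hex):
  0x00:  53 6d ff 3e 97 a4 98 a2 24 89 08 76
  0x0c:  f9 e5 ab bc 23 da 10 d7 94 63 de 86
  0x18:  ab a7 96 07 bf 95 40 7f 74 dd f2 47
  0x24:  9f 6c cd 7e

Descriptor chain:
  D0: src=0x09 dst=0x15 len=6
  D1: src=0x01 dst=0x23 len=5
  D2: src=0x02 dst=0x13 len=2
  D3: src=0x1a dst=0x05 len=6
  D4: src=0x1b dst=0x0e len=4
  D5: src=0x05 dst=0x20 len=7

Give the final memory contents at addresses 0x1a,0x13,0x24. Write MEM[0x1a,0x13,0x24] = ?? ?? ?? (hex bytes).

MEM[0x1a,0x13,0x24] = ab ff 40

  after D0: wrote 6B at 0x15 = 890876f9e5ab
  after D1: wrote 5B at 0x23 = 6dff3e97a4
  after D2: wrote 2B at 0x13 = ff3e
  after D3: wrote 6B at 0x05 = ab07bf95407f
  after D4: wrote 4B at 0x0e = 07bf9540
  after D5: wrote 7B at 0x20 = ab07bf95407f76
query mem[0x1a]=0xab, mem[0x13]=0xff, mem[0x24]=0x40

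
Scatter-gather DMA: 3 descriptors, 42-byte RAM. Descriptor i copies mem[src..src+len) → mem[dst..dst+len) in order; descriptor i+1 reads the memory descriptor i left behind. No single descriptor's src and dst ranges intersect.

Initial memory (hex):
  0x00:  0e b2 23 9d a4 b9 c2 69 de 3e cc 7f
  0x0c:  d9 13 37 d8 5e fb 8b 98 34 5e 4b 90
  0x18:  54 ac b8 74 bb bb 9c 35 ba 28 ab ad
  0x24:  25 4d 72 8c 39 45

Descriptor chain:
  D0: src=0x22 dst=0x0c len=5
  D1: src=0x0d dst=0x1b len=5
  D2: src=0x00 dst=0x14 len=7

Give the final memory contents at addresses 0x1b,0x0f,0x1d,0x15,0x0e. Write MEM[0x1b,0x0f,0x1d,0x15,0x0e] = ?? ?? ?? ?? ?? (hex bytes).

D0: mem[0x0c..0x10] <- [ab ad 25 4d 72]
D1: mem[0x1b..0x1f] <- [ad 25 4d 72 fb]
D2: mem[0x14..0x1a] <- [0e b2 23 9d a4 b9 c2]
query mem[0x1b]=0xad, mem[0x0f]=0x4d, mem[0x1d]=0x4d, mem[0x15]=0xb2, mem[0x0e]=0x25

MEM[0x1b,0x0f,0x1d,0x15,0x0e] = ad 4d 4d b2 25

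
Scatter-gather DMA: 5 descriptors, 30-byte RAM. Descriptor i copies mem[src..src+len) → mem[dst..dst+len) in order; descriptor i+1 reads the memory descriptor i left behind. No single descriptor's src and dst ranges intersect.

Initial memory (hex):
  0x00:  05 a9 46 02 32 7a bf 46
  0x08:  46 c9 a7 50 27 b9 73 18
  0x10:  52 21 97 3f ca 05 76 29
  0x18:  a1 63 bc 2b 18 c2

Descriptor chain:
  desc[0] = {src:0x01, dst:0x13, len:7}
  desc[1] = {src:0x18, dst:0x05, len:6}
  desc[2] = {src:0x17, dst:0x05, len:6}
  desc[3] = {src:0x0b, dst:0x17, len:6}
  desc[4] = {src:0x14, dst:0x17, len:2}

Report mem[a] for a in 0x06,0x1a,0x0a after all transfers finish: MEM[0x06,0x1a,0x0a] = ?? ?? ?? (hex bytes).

[0] 0x01->0x13 len=7 : a9 46 02 32 7a bf 46
[1] 0x18->0x05 len=6 : bf 46 bc 2b 18 c2
[2] 0x17->0x05 len=6 : 7a bf 46 bc 2b 18
[3] 0x0b->0x17 len=6 : 50 27 b9 73 18 52
[4] 0x14->0x17 len=2 : 46 02
query mem[0x06]=0xbf, mem[0x1a]=0x73, mem[0x0a]=0x18

MEM[0x06,0x1a,0x0a] = bf 73 18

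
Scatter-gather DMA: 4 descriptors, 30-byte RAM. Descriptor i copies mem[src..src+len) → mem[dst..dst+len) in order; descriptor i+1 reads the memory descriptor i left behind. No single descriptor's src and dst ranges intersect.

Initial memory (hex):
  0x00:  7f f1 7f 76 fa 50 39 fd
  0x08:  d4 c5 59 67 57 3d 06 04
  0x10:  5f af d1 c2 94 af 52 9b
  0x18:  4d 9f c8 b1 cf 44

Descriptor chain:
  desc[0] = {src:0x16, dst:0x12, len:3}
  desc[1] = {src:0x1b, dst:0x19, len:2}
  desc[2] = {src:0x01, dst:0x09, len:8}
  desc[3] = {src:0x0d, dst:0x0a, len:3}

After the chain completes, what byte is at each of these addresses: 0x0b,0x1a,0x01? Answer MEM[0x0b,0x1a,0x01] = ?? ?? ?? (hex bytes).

  after D0: wrote 3B at 0x12 = 529b4d
  after D1: wrote 2B at 0x19 = b1cf
  after D2: wrote 8B at 0x09 = f17f76fa5039fdd4
  after D3: wrote 3B at 0x0a = 5039fd
query mem[0x0b]=0x39, mem[0x1a]=0xcf, mem[0x01]=0xf1

MEM[0x0b,0x1a,0x01] = 39 cf f1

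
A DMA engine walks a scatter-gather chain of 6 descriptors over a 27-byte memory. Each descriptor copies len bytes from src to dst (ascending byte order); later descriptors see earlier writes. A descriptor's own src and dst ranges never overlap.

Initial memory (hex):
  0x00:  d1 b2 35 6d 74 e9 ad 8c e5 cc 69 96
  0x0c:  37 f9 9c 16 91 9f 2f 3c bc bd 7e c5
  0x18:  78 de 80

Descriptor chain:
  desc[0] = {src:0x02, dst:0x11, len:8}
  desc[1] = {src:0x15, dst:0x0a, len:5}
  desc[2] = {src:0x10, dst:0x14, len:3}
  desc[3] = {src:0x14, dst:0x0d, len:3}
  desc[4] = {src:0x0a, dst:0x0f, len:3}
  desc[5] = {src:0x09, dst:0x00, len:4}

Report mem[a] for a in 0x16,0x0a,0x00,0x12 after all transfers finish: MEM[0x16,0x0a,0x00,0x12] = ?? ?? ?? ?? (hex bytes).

D0: mem[0x11..0x18] <- [35 6d 74 e9 ad 8c e5 cc]
D1: mem[0x0a..0x0e] <- [ad 8c e5 cc de]
D2: mem[0x14..0x16] <- [91 35 6d]
D3: mem[0x0d..0x0f] <- [91 35 6d]
D4: mem[0x0f..0x11] <- [ad 8c e5]
D5: mem[0x00..0x03] <- [cc ad 8c e5]
query mem[0x16]=0x6d, mem[0x0a]=0xad, mem[0x00]=0xcc, mem[0x12]=0x6d

MEM[0x16,0x0a,0x00,0x12] = 6d ad cc 6d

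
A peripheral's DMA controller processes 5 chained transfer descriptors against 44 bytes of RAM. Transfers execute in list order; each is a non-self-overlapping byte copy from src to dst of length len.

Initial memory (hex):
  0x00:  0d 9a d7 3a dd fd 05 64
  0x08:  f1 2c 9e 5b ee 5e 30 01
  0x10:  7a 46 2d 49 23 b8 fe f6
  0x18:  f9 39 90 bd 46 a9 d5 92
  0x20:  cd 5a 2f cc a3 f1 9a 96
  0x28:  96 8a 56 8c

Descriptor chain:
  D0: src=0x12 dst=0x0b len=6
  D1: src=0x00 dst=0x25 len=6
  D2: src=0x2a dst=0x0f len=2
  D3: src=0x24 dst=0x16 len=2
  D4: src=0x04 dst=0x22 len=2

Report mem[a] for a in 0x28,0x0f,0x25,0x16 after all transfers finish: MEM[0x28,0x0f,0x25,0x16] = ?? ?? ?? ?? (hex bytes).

D0: mem[0x0b..0x10] <- [2d 49 23 b8 fe f6]
D1: mem[0x25..0x2a] <- [0d 9a d7 3a dd fd]
D2: mem[0x0f..0x10] <- [fd 8c]
D3: mem[0x16..0x17] <- [a3 0d]
D4: mem[0x22..0x23] <- [dd fd]
query mem[0x28]=0x3a, mem[0x0f]=0xfd, mem[0x25]=0x0d, mem[0x16]=0xa3

MEM[0x28,0x0f,0x25,0x16] = 3a fd 0d a3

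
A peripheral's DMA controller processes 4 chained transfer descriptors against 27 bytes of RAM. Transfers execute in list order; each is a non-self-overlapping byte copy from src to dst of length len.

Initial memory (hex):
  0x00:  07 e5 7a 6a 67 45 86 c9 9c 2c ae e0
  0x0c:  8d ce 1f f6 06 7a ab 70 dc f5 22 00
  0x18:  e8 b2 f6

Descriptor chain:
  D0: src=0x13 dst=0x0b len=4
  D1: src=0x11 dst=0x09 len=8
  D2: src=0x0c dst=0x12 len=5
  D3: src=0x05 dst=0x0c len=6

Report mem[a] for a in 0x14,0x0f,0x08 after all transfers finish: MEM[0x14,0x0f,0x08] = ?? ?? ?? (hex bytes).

D0: mem[0x0b..0x0e] <- [70 dc f5 22]
D1: mem[0x09..0x10] <- [7a ab 70 dc f5 22 00 e8]
D2: mem[0x12..0x16] <- [dc f5 22 00 e8]
D3: mem[0x0c..0x11] <- [45 86 c9 9c 7a ab]
query mem[0x14]=0x22, mem[0x0f]=0x9c, mem[0x08]=0x9c

MEM[0x14,0x0f,0x08] = 22 9c 9c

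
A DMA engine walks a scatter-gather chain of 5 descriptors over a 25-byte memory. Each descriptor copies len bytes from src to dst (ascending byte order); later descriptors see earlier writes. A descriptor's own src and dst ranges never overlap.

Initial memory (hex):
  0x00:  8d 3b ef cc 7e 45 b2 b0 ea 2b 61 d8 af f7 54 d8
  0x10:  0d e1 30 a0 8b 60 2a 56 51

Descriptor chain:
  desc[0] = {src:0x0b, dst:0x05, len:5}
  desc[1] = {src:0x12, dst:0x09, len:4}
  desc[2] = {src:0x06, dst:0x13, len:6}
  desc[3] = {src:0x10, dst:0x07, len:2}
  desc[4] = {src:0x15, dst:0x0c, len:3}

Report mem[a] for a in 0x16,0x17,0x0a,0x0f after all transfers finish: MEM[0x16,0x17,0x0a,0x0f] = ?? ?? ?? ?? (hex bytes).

  after D0: wrote 5B at 0x05 = d8aff754d8
  after D1: wrote 4B at 0x09 = 30a08b60
  after D2: wrote 6B at 0x13 = aff75430a08b
  after D3: wrote 2B at 0x07 = 0de1
  after D4: wrote 3B at 0x0c = 5430a0
query mem[0x16]=0x30, mem[0x17]=0xa0, mem[0x0a]=0xa0, mem[0x0f]=0xd8

MEM[0x16,0x17,0x0a,0x0f] = 30 a0 a0 d8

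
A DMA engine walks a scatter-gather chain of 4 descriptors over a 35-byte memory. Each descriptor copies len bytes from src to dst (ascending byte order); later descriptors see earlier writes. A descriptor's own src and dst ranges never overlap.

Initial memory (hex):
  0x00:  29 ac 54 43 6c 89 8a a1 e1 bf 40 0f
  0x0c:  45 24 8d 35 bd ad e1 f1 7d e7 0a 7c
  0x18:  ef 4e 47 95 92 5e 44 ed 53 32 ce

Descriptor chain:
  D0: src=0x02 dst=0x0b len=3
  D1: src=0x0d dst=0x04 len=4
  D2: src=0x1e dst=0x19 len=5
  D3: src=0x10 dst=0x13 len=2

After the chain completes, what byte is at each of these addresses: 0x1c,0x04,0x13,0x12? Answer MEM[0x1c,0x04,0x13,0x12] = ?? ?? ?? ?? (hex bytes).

MEM[0x1c,0x04,0x13,0x12] = 32 6c bd e1

  after D0: wrote 3B at 0x0b = 54436c
  after D1: wrote 4B at 0x04 = 6c8d35bd
  after D2: wrote 5B at 0x19 = 44ed5332ce
  after D3: wrote 2B at 0x13 = bdad
query mem[0x1c]=0x32, mem[0x04]=0x6c, mem[0x13]=0xbd, mem[0x12]=0xe1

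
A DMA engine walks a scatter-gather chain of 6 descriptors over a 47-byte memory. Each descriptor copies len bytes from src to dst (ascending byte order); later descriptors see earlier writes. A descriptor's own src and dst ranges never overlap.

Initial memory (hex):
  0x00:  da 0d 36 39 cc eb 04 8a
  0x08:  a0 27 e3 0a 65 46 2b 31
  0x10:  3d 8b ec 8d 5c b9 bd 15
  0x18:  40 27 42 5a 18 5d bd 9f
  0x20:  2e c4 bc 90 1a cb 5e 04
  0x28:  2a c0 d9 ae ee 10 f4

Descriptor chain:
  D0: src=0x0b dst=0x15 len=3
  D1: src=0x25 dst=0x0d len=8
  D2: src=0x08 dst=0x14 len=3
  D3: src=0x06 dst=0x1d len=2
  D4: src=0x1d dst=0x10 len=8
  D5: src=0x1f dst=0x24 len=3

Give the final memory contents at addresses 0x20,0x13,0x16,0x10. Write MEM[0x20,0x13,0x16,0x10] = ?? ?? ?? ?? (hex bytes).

MEM[0x20,0x13,0x16,0x10] = 2e 2e 90 04

[0] 0x0b->0x15 len=3 : 0a 65 46
[1] 0x25->0x0d len=8 : cb 5e 04 2a c0 d9 ae ee
[2] 0x08->0x14 len=3 : a0 27 e3
[3] 0x06->0x1d len=2 : 04 8a
[4] 0x1d->0x10 len=8 : 04 8a 9f 2e c4 bc 90 1a
[5] 0x1f->0x24 len=3 : 9f 2e c4
query mem[0x20]=0x2e, mem[0x13]=0x2e, mem[0x16]=0x90, mem[0x10]=0x04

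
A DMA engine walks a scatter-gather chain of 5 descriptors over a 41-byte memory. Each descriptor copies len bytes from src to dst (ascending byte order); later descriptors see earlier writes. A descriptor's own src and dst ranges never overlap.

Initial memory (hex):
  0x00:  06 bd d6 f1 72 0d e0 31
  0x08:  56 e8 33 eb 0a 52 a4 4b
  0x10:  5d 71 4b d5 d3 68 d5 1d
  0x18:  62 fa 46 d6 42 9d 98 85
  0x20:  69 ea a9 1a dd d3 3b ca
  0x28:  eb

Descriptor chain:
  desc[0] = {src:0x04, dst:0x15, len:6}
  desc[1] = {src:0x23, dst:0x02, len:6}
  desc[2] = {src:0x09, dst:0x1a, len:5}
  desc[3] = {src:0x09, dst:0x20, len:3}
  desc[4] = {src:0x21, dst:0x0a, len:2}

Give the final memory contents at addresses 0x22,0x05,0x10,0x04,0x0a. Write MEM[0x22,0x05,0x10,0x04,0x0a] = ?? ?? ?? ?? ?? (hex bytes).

[0] 0x04->0x15 len=6 : 72 0d e0 31 56 e8
[1] 0x23->0x02 len=6 : 1a dd d3 3b ca eb
[2] 0x09->0x1a len=5 : e8 33 eb 0a 52
[3] 0x09->0x20 len=3 : e8 33 eb
[4] 0x21->0x0a len=2 : 33 eb
query mem[0x22]=0xeb, mem[0x05]=0x3b, mem[0x10]=0x5d, mem[0x04]=0xd3, mem[0x0a]=0x33

MEM[0x22,0x05,0x10,0x04,0x0a] = eb 3b 5d d3 33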